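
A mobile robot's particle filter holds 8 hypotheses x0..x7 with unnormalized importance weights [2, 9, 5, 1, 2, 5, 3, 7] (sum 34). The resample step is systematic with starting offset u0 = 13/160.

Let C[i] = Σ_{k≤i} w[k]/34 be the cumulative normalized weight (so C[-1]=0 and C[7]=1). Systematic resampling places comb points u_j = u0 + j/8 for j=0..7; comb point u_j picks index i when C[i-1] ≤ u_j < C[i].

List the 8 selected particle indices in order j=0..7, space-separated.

1 1 2 2 5 6 7 7

C = [1/17, 11/34, 8/17, 1/2, 19/34, 12/17, 27/34, 1]
j=0: u_0=13/160 ∈ [1/17, 11/34) → index 1
j=1: u_1=33/160 ∈ [1/17, 11/34) → index 1
j=2: u_2=53/160 ∈ [11/34, 8/17) → index 2
j=3: u_3=73/160 ∈ [11/34, 8/17) → index 2
j=4: u_4=93/160 ∈ [19/34, 12/17) → index 5
j=5: u_5=113/160 ∈ [12/17, 27/34) → index 6
j=6: u_6=133/160 ∈ [27/34, 1) → index 7
j=7: u_7=153/160 ∈ [27/34, 1) → index 7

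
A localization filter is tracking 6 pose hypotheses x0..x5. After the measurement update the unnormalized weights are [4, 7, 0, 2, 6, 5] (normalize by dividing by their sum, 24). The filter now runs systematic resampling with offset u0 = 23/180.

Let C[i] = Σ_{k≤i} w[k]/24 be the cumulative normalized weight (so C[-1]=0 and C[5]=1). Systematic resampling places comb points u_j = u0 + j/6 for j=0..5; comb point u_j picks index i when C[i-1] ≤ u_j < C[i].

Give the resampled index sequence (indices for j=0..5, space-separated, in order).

0 1 3 4 5 5

C = [1/6, 11/24, 11/24, 13/24, 19/24, 1]
j=0: u_0=23/180 ∈ [0, 1/6) → index 0
j=1: u_1=53/180 ∈ [1/6, 11/24) → index 1
j=2: u_2=83/180 ∈ [11/24, 13/24) → index 3
j=3: u_3=113/180 ∈ [13/24, 19/24) → index 4
j=4: u_4=143/180 ∈ [19/24, 1) → index 5
j=5: u_5=173/180 ∈ [19/24, 1) → index 5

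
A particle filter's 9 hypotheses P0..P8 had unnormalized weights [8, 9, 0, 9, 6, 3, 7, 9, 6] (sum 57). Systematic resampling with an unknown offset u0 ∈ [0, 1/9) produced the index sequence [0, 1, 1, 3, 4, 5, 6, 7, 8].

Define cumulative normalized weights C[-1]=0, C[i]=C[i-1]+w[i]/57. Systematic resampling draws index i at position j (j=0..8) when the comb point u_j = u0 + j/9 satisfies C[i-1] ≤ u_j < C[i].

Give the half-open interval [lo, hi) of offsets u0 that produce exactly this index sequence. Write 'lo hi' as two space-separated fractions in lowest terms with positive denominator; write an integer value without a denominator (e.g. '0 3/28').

5/171 10/171

C = [8/57, 17/57, 17/57, 26/57, 32/57, 35/57, 14/19, 17/19, 1]
j=0 picked index 0: u0 ∈ [0, 8/57)
j=1 picked index 1: u0 ∈ [5/171, 32/171)
j=2 picked index 1: u0 ∈ [-14/171, 13/171)
j=3 picked index 3: u0 ∈ [-2/57, 7/57)
j=4 picked index 4: u0 ∈ [2/171, 20/171)
j=5 picked index 5: u0 ∈ [1/171, 10/171)
j=6 picked index 6: u0 ∈ [-1/19, 4/57)
j=7 picked index 7: u0 ∈ [-7/171, 20/171)
j=8 picked index 8: u0 ∈ [1/171, 1/9)
intersection: [5/171, 10/171)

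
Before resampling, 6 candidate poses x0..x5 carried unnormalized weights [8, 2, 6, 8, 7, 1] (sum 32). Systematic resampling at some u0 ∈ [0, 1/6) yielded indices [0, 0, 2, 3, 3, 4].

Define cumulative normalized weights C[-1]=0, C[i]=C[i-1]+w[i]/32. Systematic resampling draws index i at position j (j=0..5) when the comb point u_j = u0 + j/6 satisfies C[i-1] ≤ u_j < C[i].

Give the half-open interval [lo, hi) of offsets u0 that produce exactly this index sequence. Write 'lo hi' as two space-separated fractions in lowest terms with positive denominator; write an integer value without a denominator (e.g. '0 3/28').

0 1/12

C = [1/4, 5/16, 1/2, 3/4, 31/32, 1]
j=0 picked index 0: u0 ∈ [0, 1/4)
j=1 picked index 0: u0 ∈ [-1/6, 1/12)
j=2 picked index 2: u0 ∈ [-1/48, 1/6)
j=3 picked index 3: u0 ∈ [0, 1/4)
j=4 picked index 3: u0 ∈ [-1/6, 1/12)
j=5 picked index 4: u0 ∈ [-1/12, 13/96)
intersection: [0, 1/12)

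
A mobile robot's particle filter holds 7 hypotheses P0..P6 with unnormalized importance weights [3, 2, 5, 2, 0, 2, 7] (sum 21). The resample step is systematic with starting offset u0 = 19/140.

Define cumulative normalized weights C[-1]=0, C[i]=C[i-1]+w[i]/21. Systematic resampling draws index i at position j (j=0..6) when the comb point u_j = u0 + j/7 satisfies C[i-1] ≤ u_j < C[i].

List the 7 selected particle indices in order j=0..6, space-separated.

0 2 2 3 6 6 6

C = [1/7, 5/21, 10/21, 4/7, 4/7, 2/3, 1]
j=0: u_0=19/140 ∈ [0, 1/7) → index 0
j=1: u_1=39/140 ∈ [5/21, 10/21) → index 2
j=2: u_2=59/140 ∈ [5/21, 10/21) → index 2
j=3: u_3=79/140 ∈ [10/21, 4/7) → index 3
j=4: u_4=99/140 ∈ [2/3, 1) → index 6
j=5: u_5=17/20 ∈ [2/3, 1) → index 6
j=6: u_6=139/140 ∈ [2/3, 1) → index 6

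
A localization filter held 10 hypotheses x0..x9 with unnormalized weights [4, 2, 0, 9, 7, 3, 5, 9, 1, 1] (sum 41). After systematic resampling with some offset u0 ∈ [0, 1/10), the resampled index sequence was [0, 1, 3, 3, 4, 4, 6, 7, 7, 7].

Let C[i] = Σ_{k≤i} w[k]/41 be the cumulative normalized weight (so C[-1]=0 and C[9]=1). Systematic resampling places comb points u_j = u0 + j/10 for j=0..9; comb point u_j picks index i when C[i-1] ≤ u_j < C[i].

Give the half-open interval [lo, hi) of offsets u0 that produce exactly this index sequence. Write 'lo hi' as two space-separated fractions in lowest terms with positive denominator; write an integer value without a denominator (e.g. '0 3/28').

C = [4/41, 6/41, 6/41, 15/41, 22/41, 25/41, 30/41, 39/41, 40/41, 1]
j=0 picked index 0: u0 ∈ [0, 4/41)
j=1 picked index 1: u0 ∈ [-1/410, 19/410)
j=2 picked index 3: u0 ∈ [-11/205, 34/205)
j=3 picked index 3: u0 ∈ [-63/410, 27/410)
j=4 picked index 4: u0 ∈ [-7/205, 28/205)
j=5 picked index 4: u0 ∈ [-11/82, 3/82)
j=6 picked index 6: u0 ∈ [2/205, 27/205)
j=7 picked index 7: u0 ∈ [13/410, 103/410)
j=8 picked index 7: u0 ∈ [-14/205, 31/205)
j=9 picked index 7: u0 ∈ [-69/410, 21/410)
intersection: [13/410, 3/82)

13/410 3/82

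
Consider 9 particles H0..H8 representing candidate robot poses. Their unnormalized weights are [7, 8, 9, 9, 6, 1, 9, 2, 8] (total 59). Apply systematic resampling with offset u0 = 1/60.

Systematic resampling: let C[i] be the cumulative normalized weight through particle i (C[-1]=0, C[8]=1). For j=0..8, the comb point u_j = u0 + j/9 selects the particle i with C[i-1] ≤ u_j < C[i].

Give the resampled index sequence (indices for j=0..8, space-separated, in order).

0 1 1 2 3 4 6 6 8

C = [7/59, 15/59, 24/59, 33/59, 39/59, 40/59, 49/59, 51/59, 1]
j=0: u_0=1/60 ∈ [0, 7/59) → index 0
j=1: u_1=23/180 ∈ [7/59, 15/59) → index 1
j=2: u_2=43/180 ∈ [7/59, 15/59) → index 1
j=3: u_3=7/20 ∈ [15/59, 24/59) → index 2
j=4: u_4=83/180 ∈ [24/59, 33/59) → index 3
j=5: u_5=103/180 ∈ [33/59, 39/59) → index 4
j=6: u_6=41/60 ∈ [40/59, 49/59) → index 6
j=7: u_7=143/180 ∈ [40/59, 49/59) → index 6
j=8: u_8=163/180 ∈ [51/59, 1) → index 8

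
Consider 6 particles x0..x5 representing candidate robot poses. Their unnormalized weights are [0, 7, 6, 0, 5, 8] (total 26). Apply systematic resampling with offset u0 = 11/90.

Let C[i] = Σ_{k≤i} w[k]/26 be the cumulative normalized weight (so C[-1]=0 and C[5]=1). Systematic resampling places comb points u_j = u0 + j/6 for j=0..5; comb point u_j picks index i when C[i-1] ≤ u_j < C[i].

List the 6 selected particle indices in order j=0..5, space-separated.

1 2 2 4 5 5

C = [0, 7/26, 1/2, 1/2, 9/13, 1]
j=0: u_0=11/90 ∈ [0, 7/26) → index 1
j=1: u_1=13/45 ∈ [7/26, 1/2) → index 2
j=2: u_2=41/90 ∈ [7/26, 1/2) → index 2
j=3: u_3=28/45 ∈ [1/2, 9/13) → index 4
j=4: u_4=71/90 ∈ [9/13, 1) → index 5
j=5: u_5=43/45 ∈ [9/13, 1) → index 5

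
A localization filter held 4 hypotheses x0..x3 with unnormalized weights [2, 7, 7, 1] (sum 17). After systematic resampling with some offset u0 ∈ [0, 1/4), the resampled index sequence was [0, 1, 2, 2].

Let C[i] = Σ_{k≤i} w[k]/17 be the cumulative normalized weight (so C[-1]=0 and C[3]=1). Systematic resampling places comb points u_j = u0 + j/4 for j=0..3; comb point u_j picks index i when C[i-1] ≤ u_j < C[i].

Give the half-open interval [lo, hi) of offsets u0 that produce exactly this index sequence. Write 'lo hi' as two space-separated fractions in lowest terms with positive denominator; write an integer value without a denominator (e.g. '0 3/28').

1/34 2/17

C = [2/17, 9/17, 16/17, 1]
j=0 picked index 0: u0 ∈ [0, 2/17)
j=1 picked index 1: u0 ∈ [-9/68, 19/68)
j=2 picked index 2: u0 ∈ [1/34, 15/34)
j=3 picked index 2: u0 ∈ [-15/68, 13/68)
intersection: [1/34, 2/17)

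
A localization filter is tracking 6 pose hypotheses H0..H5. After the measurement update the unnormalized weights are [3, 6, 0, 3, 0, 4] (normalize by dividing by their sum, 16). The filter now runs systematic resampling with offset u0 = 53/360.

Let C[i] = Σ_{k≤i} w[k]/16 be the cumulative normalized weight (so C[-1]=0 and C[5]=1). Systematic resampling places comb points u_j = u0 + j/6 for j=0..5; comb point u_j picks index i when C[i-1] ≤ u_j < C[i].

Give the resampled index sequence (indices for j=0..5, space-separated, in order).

0 1 1 3 5 5

C = [3/16, 9/16, 9/16, 3/4, 3/4, 1]
j=0: u_0=53/360 ∈ [0, 3/16) → index 0
j=1: u_1=113/360 ∈ [3/16, 9/16) → index 1
j=2: u_2=173/360 ∈ [3/16, 9/16) → index 1
j=3: u_3=233/360 ∈ [9/16, 3/4) → index 3
j=4: u_4=293/360 ∈ [3/4, 1) → index 5
j=5: u_5=353/360 ∈ [3/4, 1) → index 5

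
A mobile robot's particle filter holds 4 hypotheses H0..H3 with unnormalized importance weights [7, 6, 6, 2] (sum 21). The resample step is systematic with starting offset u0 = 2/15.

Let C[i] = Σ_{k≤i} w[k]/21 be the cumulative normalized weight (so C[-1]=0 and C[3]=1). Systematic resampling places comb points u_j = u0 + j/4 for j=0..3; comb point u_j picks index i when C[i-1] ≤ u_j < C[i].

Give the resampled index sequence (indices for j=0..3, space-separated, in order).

0 1 2 2

C = [1/3, 13/21, 19/21, 1]
j=0: u_0=2/15 ∈ [0, 1/3) → index 0
j=1: u_1=23/60 ∈ [1/3, 13/21) → index 1
j=2: u_2=19/30 ∈ [13/21, 19/21) → index 2
j=3: u_3=53/60 ∈ [13/21, 19/21) → index 2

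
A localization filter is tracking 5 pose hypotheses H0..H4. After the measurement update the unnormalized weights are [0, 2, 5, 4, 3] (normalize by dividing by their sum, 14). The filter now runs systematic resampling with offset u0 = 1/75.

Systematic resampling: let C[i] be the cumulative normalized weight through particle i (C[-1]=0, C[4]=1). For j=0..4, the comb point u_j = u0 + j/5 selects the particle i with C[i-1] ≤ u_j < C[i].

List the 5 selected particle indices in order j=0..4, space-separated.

C = [0, 1/7, 1/2, 11/14, 1]
j=0: u_0=1/75 ∈ [0, 1/7) → index 1
j=1: u_1=16/75 ∈ [1/7, 1/2) → index 2
j=2: u_2=31/75 ∈ [1/7, 1/2) → index 2
j=3: u_3=46/75 ∈ [1/2, 11/14) → index 3
j=4: u_4=61/75 ∈ [11/14, 1) → index 4

1 2 2 3 4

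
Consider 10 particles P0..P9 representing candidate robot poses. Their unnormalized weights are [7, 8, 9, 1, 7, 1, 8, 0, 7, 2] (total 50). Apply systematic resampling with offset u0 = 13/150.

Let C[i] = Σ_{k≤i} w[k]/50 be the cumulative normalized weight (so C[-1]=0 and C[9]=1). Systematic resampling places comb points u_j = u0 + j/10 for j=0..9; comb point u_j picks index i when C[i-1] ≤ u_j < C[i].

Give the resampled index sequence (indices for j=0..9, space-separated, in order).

C = [7/50, 3/10, 12/25, 1/2, 16/25, 33/50, 41/50, 41/50, 24/25, 1]
j=0: u_0=13/150 ∈ [0, 7/50) → index 0
j=1: u_1=14/75 ∈ [7/50, 3/10) → index 1
j=2: u_2=43/150 ∈ [7/50, 3/10) → index 1
j=3: u_3=29/75 ∈ [3/10, 12/25) → index 2
j=4: u_4=73/150 ∈ [12/25, 1/2) → index 3
j=5: u_5=44/75 ∈ [1/2, 16/25) → index 4
j=6: u_6=103/150 ∈ [33/50, 41/50) → index 6
j=7: u_7=59/75 ∈ [33/50, 41/50) → index 6
j=8: u_8=133/150 ∈ [41/50, 24/25) → index 8
j=9: u_9=74/75 ∈ [24/25, 1) → index 9

0 1 1 2 3 4 6 6 8 9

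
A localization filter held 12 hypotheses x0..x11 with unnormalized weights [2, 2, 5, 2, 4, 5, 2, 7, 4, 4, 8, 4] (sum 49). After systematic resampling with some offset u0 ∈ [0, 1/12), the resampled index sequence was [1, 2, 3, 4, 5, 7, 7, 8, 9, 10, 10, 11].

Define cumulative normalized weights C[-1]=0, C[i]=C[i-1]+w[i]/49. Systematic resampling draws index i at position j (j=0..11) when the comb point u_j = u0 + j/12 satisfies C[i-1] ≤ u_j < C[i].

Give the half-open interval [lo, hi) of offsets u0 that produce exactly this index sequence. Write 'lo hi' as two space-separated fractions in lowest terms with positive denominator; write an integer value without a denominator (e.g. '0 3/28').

2/49 11/196

C = [2/49, 4/49, 9/49, 11/49, 15/49, 20/49, 22/49, 29/49, 33/49, 37/49, 45/49, 1]
j=0 picked index 1: u0 ∈ [2/49, 4/49)
j=1 picked index 2: u0 ∈ [-1/588, 59/588)
j=2 picked index 3: u0 ∈ [5/294, 17/294)
j=3 picked index 4: u0 ∈ [-5/196, 11/196)
j=4 picked index 5: u0 ∈ [-4/147, 11/147)
j=5 picked index 7: u0 ∈ [19/588, 103/588)
j=6 picked index 7: u0 ∈ [-5/98, 9/98)
j=7 picked index 8: u0 ∈ [5/588, 53/588)
j=8 picked index 9: u0 ∈ [1/147, 13/147)
j=9 picked index 10: u0 ∈ [1/196, 33/196)
j=10 picked index 10: u0 ∈ [-23/294, 25/294)
j=11 picked index 11: u0 ∈ [1/588, 1/12)
intersection: [2/49, 11/196)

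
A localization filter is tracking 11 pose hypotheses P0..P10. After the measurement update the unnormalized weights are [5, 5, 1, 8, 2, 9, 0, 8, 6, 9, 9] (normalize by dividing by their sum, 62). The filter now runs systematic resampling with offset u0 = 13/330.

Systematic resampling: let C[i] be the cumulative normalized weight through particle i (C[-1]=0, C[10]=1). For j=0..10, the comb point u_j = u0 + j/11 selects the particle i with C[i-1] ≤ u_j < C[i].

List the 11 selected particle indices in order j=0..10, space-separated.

C = [5/62, 5/31, 11/62, 19/62, 21/62, 15/31, 15/31, 19/31, 22/31, 53/62, 1]
j=0: u_0=13/330 ∈ [0, 5/62) → index 0
j=1: u_1=43/330 ∈ [5/62, 5/31) → index 1
j=2: u_2=73/330 ∈ [11/62, 19/62) → index 3
j=3: u_3=103/330 ∈ [19/62, 21/62) → index 4
j=4: u_4=133/330 ∈ [21/62, 15/31) → index 5
j=5: u_5=163/330 ∈ [15/31, 19/31) → index 7
j=6: u_6=193/330 ∈ [15/31, 19/31) → index 7
j=7: u_7=223/330 ∈ [19/31, 22/31) → index 8
j=8: u_8=23/30 ∈ [22/31, 53/62) → index 9
j=9: u_9=283/330 ∈ [53/62, 1) → index 10
j=10: u_10=313/330 ∈ [53/62, 1) → index 10

0 1 3 4 5 7 7 8 9 10 10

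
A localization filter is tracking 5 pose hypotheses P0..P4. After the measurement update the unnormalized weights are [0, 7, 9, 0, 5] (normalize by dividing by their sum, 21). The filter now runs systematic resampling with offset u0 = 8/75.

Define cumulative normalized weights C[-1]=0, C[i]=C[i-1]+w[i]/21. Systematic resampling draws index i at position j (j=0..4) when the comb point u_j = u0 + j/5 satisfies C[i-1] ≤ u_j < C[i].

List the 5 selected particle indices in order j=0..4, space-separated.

1 1 2 2 4

C = [0, 1/3, 16/21, 16/21, 1]
j=0: u_0=8/75 ∈ [0, 1/3) → index 1
j=1: u_1=23/75 ∈ [0, 1/3) → index 1
j=2: u_2=38/75 ∈ [1/3, 16/21) → index 2
j=3: u_3=53/75 ∈ [1/3, 16/21) → index 2
j=4: u_4=68/75 ∈ [16/21, 1) → index 4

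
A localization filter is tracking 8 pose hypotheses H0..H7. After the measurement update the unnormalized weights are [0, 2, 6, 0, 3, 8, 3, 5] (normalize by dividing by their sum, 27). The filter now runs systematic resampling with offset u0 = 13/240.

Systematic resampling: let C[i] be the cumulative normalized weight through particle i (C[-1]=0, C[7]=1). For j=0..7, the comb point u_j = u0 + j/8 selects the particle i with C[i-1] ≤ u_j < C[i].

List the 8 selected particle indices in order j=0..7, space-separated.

C = [0, 2/27, 8/27, 8/27, 11/27, 19/27, 22/27, 1]
j=0: u_0=13/240 ∈ [0, 2/27) → index 1
j=1: u_1=43/240 ∈ [2/27, 8/27) → index 2
j=2: u_2=73/240 ∈ [8/27, 11/27) → index 4
j=3: u_3=103/240 ∈ [11/27, 19/27) → index 5
j=4: u_4=133/240 ∈ [11/27, 19/27) → index 5
j=5: u_5=163/240 ∈ [11/27, 19/27) → index 5
j=6: u_6=193/240 ∈ [19/27, 22/27) → index 6
j=7: u_7=223/240 ∈ [22/27, 1) → index 7

1 2 4 5 5 5 6 7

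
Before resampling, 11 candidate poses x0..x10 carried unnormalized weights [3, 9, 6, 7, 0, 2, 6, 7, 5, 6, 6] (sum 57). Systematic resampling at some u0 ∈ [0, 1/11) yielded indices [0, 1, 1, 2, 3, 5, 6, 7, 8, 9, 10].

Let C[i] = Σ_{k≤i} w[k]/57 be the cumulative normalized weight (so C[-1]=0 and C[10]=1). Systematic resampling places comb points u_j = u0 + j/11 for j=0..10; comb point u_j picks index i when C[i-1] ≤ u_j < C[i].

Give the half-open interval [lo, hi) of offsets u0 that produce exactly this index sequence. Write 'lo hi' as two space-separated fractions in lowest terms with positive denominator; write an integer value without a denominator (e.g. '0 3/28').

C = [1/19, 4/19, 6/19, 25/57, 25/57, 9/19, 11/19, 40/57, 15/19, 17/19, 1]
j=0 picked index 0: u0 ∈ [0, 1/19)
j=1 picked index 1: u0 ∈ [-8/209, 25/209)
j=2 picked index 1: u0 ∈ [-27/209, 6/209)
j=3 picked index 2: u0 ∈ [-13/209, 9/209)
j=4 picked index 3: u0 ∈ [-10/209, 47/627)
j=5 picked index 5: u0 ∈ [-10/627, 4/209)
j=6 picked index 6: u0 ∈ [-15/209, 7/209)
j=7 picked index 7: u0 ∈ [-12/209, 41/627)
j=8 picked index 8: u0 ∈ [-16/627, 13/209)
j=9 picked index 9: u0 ∈ [-6/209, 16/209)
j=10 picked index 10: u0 ∈ [-3/209, 1/11)
intersection: [0, 4/209)

0 4/209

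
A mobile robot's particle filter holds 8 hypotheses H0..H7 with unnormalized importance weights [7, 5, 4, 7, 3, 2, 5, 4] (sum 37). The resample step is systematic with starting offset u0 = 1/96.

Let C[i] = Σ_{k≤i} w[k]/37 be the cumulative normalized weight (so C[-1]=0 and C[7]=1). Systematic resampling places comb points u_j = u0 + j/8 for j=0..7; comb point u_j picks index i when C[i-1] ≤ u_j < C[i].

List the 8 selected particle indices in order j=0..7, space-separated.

C = [7/37, 12/37, 16/37, 23/37, 26/37, 28/37, 33/37, 1]
j=0: u_0=1/96 ∈ [0, 7/37) → index 0
j=1: u_1=13/96 ∈ [0, 7/37) → index 0
j=2: u_2=25/96 ∈ [7/37, 12/37) → index 1
j=3: u_3=37/96 ∈ [12/37, 16/37) → index 2
j=4: u_4=49/96 ∈ [16/37, 23/37) → index 3
j=5: u_5=61/96 ∈ [23/37, 26/37) → index 4
j=6: u_6=73/96 ∈ [28/37, 33/37) → index 6
j=7: u_7=85/96 ∈ [28/37, 33/37) → index 6

0 0 1 2 3 4 6 6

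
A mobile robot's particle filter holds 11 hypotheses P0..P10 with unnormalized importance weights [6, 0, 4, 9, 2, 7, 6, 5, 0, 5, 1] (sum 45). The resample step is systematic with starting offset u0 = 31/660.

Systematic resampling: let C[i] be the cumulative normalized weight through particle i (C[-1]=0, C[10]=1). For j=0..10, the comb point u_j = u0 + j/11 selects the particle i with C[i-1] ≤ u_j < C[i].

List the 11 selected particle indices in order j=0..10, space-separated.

0 2 3 3 3 5 5 6 7 7 9

C = [2/15, 2/15, 2/9, 19/45, 7/15, 28/45, 34/45, 13/15, 13/15, 44/45, 1]
j=0: u_0=31/660 ∈ [0, 2/15) → index 0
j=1: u_1=91/660 ∈ [2/15, 2/9) → index 2
j=2: u_2=151/660 ∈ [2/9, 19/45) → index 3
j=3: u_3=211/660 ∈ [2/9, 19/45) → index 3
j=4: u_4=271/660 ∈ [2/9, 19/45) → index 3
j=5: u_5=331/660 ∈ [7/15, 28/45) → index 5
j=6: u_6=391/660 ∈ [7/15, 28/45) → index 5
j=7: u_7=41/60 ∈ [28/45, 34/45) → index 6
j=8: u_8=511/660 ∈ [34/45, 13/15) → index 7
j=9: u_9=571/660 ∈ [34/45, 13/15) → index 7
j=10: u_10=631/660 ∈ [13/15, 44/45) → index 9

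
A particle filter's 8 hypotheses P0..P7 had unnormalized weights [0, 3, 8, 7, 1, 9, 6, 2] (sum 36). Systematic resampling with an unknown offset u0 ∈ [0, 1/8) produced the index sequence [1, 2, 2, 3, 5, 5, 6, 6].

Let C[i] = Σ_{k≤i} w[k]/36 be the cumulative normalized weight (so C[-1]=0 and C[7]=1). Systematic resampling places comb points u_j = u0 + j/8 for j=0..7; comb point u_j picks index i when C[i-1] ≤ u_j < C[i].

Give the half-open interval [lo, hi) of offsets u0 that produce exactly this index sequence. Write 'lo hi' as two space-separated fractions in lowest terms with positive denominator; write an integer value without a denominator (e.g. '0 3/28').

C = [0, 1/12, 11/36, 1/2, 19/36, 7/9, 17/18, 1]
j=0 picked index 1: u0 ∈ [0, 1/12)
j=1 picked index 2: u0 ∈ [-1/24, 13/72)
j=2 picked index 2: u0 ∈ [-1/6, 1/18)
j=3 picked index 3: u0 ∈ [-5/72, 1/8)
j=4 picked index 5: u0 ∈ [1/36, 5/18)
j=5 picked index 5: u0 ∈ [-7/72, 11/72)
j=6 picked index 6: u0 ∈ [1/36, 7/36)
j=7 picked index 6: u0 ∈ [-7/72, 5/72)
intersection: [1/36, 1/18)

1/36 1/18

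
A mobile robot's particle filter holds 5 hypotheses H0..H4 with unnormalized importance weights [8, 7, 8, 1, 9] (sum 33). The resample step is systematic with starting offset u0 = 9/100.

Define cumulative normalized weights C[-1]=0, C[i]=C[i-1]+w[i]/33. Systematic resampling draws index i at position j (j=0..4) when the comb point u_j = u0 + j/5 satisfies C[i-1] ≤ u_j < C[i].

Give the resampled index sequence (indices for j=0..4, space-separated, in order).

C = [8/33, 5/11, 23/33, 8/11, 1]
j=0: u_0=9/100 ∈ [0, 8/33) → index 0
j=1: u_1=29/100 ∈ [8/33, 5/11) → index 1
j=2: u_2=49/100 ∈ [5/11, 23/33) → index 2
j=3: u_3=69/100 ∈ [5/11, 23/33) → index 2
j=4: u_4=89/100 ∈ [8/11, 1) → index 4

0 1 2 2 4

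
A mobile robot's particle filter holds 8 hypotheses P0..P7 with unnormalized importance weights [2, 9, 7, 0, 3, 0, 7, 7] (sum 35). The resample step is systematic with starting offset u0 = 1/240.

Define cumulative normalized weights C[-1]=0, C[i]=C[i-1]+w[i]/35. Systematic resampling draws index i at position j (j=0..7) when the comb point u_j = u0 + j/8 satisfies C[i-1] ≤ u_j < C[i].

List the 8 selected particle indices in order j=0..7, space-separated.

C = [2/35, 11/35, 18/35, 18/35, 3/5, 3/5, 4/5, 1]
j=0: u_0=1/240 ∈ [0, 2/35) → index 0
j=1: u_1=31/240 ∈ [2/35, 11/35) → index 1
j=2: u_2=61/240 ∈ [2/35, 11/35) → index 1
j=3: u_3=91/240 ∈ [11/35, 18/35) → index 2
j=4: u_4=121/240 ∈ [11/35, 18/35) → index 2
j=5: u_5=151/240 ∈ [3/5, 4/5) → index 6
j=6: u_6=181/240 ∈ [3/5, 4/5) → index 6
j=7: u_7=211/240 ∈ [4/5, 1) → index 7

0 1 1 2 2 6 6 7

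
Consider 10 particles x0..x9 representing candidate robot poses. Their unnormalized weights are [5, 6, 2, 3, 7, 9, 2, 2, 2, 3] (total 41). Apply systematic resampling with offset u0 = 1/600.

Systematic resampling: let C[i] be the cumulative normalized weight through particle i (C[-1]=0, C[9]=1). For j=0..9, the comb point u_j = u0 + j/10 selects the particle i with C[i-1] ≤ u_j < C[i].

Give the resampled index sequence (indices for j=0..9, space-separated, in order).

0 0 1 2 4 4 5 5 6 8

C = [5/41, 11/41, 13/41, 16/41, 23/41, 32/41, 34/41, 36/41, 38/41, 1]
j=0: u_0=1/600 ∈ [0, 5/41) → index 0
j=1: u_1=61/600 ∈ [0, 5/41) → index 0
j=2: u_2=121/600 ∈ [5/41, 11/41) → index 1
j=3: u_3=181/600 ∈ [11/41, 13/41) → index 2
j=4: u_4=241/600 ∈ [16/41, 23/41) → index 4
j=5: u_5=301/600 ∈ [16/41, 23/41) → index 4
j=6: u_6=361/600 ∈ [23/41, 32/41) → index 5
j=7: u_7=421/600 ∈ [23/41, 32/41) → index 5
j=8: u_8=481/600 ∈ [32/41, 34/41) → index 6
j=9: u_9=541/600 ∈ [36/41, 38/41) → index 8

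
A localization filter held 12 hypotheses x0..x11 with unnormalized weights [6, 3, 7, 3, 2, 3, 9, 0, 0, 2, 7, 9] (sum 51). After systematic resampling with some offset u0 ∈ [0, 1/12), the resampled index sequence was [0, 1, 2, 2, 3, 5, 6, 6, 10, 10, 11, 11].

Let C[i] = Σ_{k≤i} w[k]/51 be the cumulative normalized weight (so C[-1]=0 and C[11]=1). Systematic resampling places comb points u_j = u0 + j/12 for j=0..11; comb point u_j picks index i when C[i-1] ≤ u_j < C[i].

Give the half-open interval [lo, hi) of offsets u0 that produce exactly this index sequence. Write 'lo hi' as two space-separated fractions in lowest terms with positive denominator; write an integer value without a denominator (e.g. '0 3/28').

C = [2/17, 3/17, 16/51, 19/51, 7/17, 8/17, 11/17, 11/17, 11/17, 35/51, 14/17, 1]
j=0 picked index 0: u0 ∈ [0, 2/17)
j=1 picked index 1: u0 ∈ [7/204, 19/204)
j=2 picked index 2: u0 ∈ [1/102, 5/34)
j=3 picked index 2: u0 ∈ [-5/68, 13/204)
j=4 picked index 3: u0 ∈ [-1/51, 2/51)
j=5 picked index 5: u0 ∈ [-1/204, 11/204)
j=6 picked index 6: u0 ∈ [-1/34, 5/34)
j=7 picked index 6: u0 ∈ [-23/204, 13/204)
j=8 picked index 10: u0 ∈ [1/51, 8/51)
j=9 picked index 10: u0 ∈ [-13/204, 5/68)
j=10 picked index 11: u0 ∈ [-1/102, 1/6)
j=11 picked index 11: u0 ∈ [-19/204, 1/12)
intersection: [7/204, 2/51)

7/204 2/51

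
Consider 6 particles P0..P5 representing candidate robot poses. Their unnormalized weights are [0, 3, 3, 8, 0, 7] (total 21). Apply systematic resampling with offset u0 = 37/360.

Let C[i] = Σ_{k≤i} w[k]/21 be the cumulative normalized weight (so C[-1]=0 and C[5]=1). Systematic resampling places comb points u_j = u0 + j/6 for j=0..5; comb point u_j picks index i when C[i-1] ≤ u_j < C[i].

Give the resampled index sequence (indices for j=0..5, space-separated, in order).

C = [0, 1/7, 2/7, 2/3, 2/3, 1]
j=0: u_0=37/360 ∈ [0, 1/7) → index 1
j=1: u_1=97/360 ∈ [1/7, 2/7) → index 2
j=2: u_2=157/360 ∈ [2/7, 2/3) → index 3
j=3: u_3=217/360 ∈ [2/7, 2/3) → index 3
j=4: u_4=277/360 ∈ [2/3, 1) → index 5
j=5: u_5=337/360 ∈ [2/3, 1) → index 5

1 2 3 3 5 5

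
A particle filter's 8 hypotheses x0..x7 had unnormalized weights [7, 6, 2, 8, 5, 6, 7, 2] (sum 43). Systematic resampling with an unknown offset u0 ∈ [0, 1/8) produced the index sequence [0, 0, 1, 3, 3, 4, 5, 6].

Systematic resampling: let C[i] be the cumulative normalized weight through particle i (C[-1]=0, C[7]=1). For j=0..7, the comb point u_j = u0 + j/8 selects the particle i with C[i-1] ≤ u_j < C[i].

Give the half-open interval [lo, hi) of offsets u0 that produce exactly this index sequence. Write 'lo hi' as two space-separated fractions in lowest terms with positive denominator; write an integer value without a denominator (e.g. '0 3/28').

C = [7/43, 13/43, 15/43, 23/43, 28/43, 34/43, 41/43, 1]
j=0 picked index 0: u0 ∈ [0, 7/43)
j=1 picked index 0: u0 ∈ [-1/8, 13/344)
j=2 picked index 1: u0 ∈ [-15/172, 9/172)
j=3 picked index 3: u0 ∈ [-9/344, 55/344)
j=4 picked index 3: u0 ∈ [-13/86, 3/86)
j=5 picked index 4: u0 ∈ [-31/344, 9/344)
j=6 picked index 5: u0 ∈ [-17/172, 7/172)
j=7 picked index 6: u0 ∈ [-29/344, 27/344)
intersection: [0, 9/344)

0 9/344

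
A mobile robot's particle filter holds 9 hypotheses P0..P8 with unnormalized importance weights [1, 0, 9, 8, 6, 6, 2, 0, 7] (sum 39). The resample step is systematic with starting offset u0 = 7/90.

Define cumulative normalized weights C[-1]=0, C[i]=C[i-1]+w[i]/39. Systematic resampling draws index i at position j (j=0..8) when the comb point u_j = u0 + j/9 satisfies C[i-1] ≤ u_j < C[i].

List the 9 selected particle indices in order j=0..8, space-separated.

2 2 3 3 4 5 5 8 8

C = [1/39, 1/39, 10/39, 6/13, 8/13, 10/13, 32/39, 32/39, 1]
j=0: u_0=7/90 ∈ [1/39, 10/39) → index 2
j=1: u_1=17/90 ∈ [1/39, 10/39) → index 2
j=2: u_2=3/10 ∈ [10/39, 6/13) → index 3
j=3: u_3=37/90 ∈ [10/39, 6/13) → index 3
j=4: u_4=47/90 ∈ [6/13, 8/13) → index 4
j=5: u_5=19/30 ∈ [8/13, 10/13) → index 5
j=6: u_6=67/90 ∈ [8/13, 10/13) → index 5
j=7: u_7=77/90 ∈ [32/39, 1) → index 8
j=8: u_8=29/30 ∈ [32/39, 1) → index 8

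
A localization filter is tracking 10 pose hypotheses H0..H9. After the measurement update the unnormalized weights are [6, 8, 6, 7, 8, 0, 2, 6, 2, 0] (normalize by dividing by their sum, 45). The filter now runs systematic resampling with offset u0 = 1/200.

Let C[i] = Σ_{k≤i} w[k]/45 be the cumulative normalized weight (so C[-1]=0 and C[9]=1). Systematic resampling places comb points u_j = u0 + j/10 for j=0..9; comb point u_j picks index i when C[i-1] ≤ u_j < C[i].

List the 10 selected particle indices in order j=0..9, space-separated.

0 0 1 1 2 3 4 4 6 7

C = [2/15, 14/45, 4/9, 3/5, 7/9, 7/9, 37/45, 43/45, 1, 1]
j=0: u_0=1/200 ∈ [0, 2/15) → index 0
j=1: u_1=21/200 ∈ [0, 2/15) → index 0
j=2: u_2=41/200 ∈ [2/15, 14/45) → index 1
j=3: u_3=61/200 ∈ [2/15, 14/45) → index 1
j=4: u_4=81/200 ∈ [14/45, 4/9) → index 2
j=5: u_5=101/200 ∈ [4/9, 3/5) → index 3
j=6: u_6=121/200 ∈ [3/5, 7/9) → index 4
j=7: u_7=141/200 ∈ [3/5, 7/9) → index 4
j=8: u_8=161/200 ∈ [7/9, 37/45) → index 6
j=9: u_9=181/200 ∈ [37/45, 43/45) → index 7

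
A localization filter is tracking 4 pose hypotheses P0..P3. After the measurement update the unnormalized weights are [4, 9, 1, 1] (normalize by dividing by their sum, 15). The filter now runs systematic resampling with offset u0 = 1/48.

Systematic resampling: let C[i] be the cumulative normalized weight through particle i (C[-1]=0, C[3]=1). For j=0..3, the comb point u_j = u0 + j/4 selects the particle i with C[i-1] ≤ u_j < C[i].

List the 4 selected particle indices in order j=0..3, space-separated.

0 1 1 1

C = [4/15, 13/15, 14/15, 1]
j=0: u_0=1/48 ∈ [0, 4/15) → index 0
j=1: u_1=13/48 ∈ [4/15, 13/15) → index 1
j=2: u_2=25/48 ∈ [4/15, 13/15) → index 1
j=3: u_3=37/48 ∈ [4/15, 13/15) → index 1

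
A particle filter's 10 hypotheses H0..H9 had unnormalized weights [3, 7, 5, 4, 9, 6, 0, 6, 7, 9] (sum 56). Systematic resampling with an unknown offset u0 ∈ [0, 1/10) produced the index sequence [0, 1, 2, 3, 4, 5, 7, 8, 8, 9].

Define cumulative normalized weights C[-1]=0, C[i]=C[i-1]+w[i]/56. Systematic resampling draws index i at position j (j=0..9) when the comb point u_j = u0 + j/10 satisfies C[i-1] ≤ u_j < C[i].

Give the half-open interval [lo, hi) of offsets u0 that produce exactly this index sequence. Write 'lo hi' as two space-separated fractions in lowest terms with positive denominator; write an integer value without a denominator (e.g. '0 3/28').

1/70 11/280

C = [3/56, 5/28, 15/56, 19/56, 1/2, 17/28, 17/28, 5/7, 47/56, 1]
j=0 picked index 0: u0 ∈ [0, 3/56)
j=1 picked index 1: u0 ∈ [-13/280, 11/140)
j=2 picked index 2: u0 ∈ [-3/140, 19/280)
j=3 picked index 3: u0 ∈ [-9/280, 11/280)
j=4 picked index 4: u0 ∈ [-17/280, 1/10)
j=5 picked index 5: u0 ∈ [0, 3/28)
j=6 picked index 7: u0 ∈ [1/140, 4/35)
j=7 picked index 8: u0 ∈ [1/70, 39/280)
j=8 picked index 8: u0 ∈ [-3/35, 11/280)
j=9 picked index 9: u0 ∈ [-17/280, 1/10)
intersection: [1/70, 11/280)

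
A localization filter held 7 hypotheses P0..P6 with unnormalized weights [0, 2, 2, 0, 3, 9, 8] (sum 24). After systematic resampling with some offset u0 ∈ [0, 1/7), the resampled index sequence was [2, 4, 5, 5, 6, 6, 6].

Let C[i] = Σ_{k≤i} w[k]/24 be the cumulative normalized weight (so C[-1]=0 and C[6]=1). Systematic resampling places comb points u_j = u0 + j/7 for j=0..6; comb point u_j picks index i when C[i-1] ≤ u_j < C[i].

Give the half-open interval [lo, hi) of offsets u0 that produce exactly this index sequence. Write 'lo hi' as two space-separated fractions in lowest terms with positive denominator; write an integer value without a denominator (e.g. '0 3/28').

2/21 1/7

C = [0, 1/12, 1/6, 1/6, 7/24, 2/3, 1]
j=0 picked index 2: u0 ∈ [1/12, 1/6)
j=1 picked index 4: u0 ∈ [1/42, 25/168)
j=2 picked index 5: u0 ∈ [1/168, 8/21)
j=3 picked index 5: u0 ∈ [-23/168, 5/21)
j=4 picked index 6: u0 ∈ [2/21, 3/7)
j=5 picked index 6: u0 ∈ [-1/21, 2/7)
j=6 picked index 6: u0 ∈ [-4/21, 1/7)
intersection: [2/21, 1/7)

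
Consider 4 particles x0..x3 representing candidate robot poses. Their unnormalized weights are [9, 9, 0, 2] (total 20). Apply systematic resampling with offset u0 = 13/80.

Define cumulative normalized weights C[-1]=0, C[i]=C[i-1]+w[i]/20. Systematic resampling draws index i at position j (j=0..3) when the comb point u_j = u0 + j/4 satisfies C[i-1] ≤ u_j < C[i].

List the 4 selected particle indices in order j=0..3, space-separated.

0 0 1 3

C = [9/20, 9/10, 9/10, 1]
j=0: u_0=13/80 ∈ [0, 9/20) → index 0
j=1: u_1=33/80 ∈ [0, 9/20) → index 0
j=2: u_2=53/80 ∈ [9/20, 9/10) → index 1
j=3: u_3=73/80 ∈ [9/10, 1) → index 3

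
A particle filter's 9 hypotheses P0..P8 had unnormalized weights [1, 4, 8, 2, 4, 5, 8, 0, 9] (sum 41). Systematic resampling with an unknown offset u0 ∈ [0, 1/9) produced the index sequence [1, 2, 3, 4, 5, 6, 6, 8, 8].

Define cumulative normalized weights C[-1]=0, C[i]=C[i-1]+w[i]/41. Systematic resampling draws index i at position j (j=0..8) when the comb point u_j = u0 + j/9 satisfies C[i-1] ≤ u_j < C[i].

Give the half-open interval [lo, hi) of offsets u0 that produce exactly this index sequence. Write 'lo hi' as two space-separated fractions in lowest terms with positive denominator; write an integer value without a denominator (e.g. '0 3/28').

35/369 1/9

C = [1/41, 5/41, 13/41, 15/41, 19/41, 24/41, 32/41, 32/41, 1]
j=0 picked index 1: u0 ∈ [1/41, 5/41)
j=1 picked index 2: u0 ∈ [4/369, 76/369)
j=2 picked index 3: u0 ∈ [35/369, 53/369)
j=3 picked index 4: u0 ∈ [4/123, 16/123)
j=4 picked index 5: u0 ∈ [7/369, 52/369)
j=5 picked index 6: u0 ∈ [11/369, 83/369)
j=6 picked index 6: u0 ∈ [-10/123, 14/123)
j=7 picked index 8: u0 ∈ [1/369, 2/9)
j=8 picked index 8: u0 ∈ [-40/369, 1/9)
intersection: [35/369, 1/9)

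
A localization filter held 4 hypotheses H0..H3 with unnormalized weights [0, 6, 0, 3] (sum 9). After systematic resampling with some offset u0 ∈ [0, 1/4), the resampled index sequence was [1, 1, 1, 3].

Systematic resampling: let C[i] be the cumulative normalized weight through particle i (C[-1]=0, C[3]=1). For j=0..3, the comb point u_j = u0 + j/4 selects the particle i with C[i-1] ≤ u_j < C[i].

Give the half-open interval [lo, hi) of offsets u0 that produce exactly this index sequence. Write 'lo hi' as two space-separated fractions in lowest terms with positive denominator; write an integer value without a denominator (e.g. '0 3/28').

C = [0, 2/3, 2/3, 1]
j=0 picked index 1: u0 ∈ [0, 2/3)
j=1 picked index 1: u0 ∈ [-1/4, 5/12)
j=2 picked index 1: u0 ∈ [-1/2, 1/6)
j=3 picked index 3: u0 ∈ [-1/12, 1/4)
intersection: [0, 1/6)

0 1/6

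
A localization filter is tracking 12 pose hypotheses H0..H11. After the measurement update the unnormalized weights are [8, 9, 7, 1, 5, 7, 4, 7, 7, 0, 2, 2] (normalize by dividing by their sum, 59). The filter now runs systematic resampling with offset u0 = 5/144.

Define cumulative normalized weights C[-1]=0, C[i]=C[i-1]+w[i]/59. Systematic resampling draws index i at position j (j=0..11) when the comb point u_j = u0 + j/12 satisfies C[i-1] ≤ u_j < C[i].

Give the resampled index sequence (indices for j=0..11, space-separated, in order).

C = [8/59, 17/59, 24/59, 25/59, 30/59, 37/59, 41/59, 48/59, 55/59, 55/59, 57/59, 1]
j=0: u_0=5/144 ∈ [0, 8/59) → index 0
j=1: u_1=17/144 ∈ [0, 8/59) → index 0
j=2: u_2=29/144 ∈ [8/59, 17/59) → index 1
j=3: u_3=41/144 ∈ [8/59, 17/59) → index 1
j=4: u_4=53/144 ∈ [17/59, 24/59) → index 2
j=5: u_5=65/144 ∈ [25/59, 30/59) → index 4
j=6: u_6=77/144 ∈ [30/59, 37/59) → index 5
j=7: u_7=89/144 ∈ [30/59, 37/59) → index 5
j=8: u_8=101/144 ∈ [41/59, 48/59) → index 7
j=9: u_9=113/144 ∈ [41/59, 48/59) → index 7
j=10: u_10=125/144 ∈ [48/59, 55/59) → index 8
j=11: u_11=137/144 ∈ [55/59, 57/59) → index 10

0 0 1 1 2 4 5 5 7 7 8 10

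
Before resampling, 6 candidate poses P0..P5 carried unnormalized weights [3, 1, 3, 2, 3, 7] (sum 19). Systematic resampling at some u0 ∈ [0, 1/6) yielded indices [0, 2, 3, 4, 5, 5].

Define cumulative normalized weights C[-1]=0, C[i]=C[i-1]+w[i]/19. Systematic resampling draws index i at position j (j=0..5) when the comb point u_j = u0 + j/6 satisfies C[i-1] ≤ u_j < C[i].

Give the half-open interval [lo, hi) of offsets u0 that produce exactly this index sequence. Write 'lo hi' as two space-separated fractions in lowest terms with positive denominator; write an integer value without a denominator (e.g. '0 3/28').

C = [3/19, 4/19, 7/19, 9/19, 12/19, 1]
j=0 picked index 0: u0 ∈ [0, 3/19)
j=1 picked index 2: u0 ∈ [5/114, 23/114)
j=2 picked index 3: u0 ∈ [2/57, 8/57)
j=3 picked index 4: u0 ∈ [-1/38, 5/38)
j=4 picked index 5: u0 ∈ [-2/57, 1/3)
j=5 picked index 5: u0 ∈ [-23/114, 1/6)
intersection: [5/114, 5/38)

5/114 5/38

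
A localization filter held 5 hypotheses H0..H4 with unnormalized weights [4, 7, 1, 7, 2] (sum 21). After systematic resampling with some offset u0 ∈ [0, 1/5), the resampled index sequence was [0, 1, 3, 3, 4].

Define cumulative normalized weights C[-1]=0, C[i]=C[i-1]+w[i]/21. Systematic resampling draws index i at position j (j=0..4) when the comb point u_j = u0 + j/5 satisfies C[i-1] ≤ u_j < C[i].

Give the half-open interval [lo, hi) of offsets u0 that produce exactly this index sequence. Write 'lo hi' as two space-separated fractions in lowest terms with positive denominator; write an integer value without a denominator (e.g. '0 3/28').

C = [4/21, 11/21, 4/7, 19/21, 1]
j=0 picked index 0: u0 ∈ [0, 4/21)
j=1 picked index 1: u0 ∈ [-1/105, 34/105)
j=2 picked index 3: u0 ∈ [6/35, 53/105)
j=3 picked index 3: u0 ∈ [-1/35, 32/105)
j=4 picked index 4: u0 ∈ [11/105, 1/5)
intersection: [6/35, 4/21)

6/35 4/21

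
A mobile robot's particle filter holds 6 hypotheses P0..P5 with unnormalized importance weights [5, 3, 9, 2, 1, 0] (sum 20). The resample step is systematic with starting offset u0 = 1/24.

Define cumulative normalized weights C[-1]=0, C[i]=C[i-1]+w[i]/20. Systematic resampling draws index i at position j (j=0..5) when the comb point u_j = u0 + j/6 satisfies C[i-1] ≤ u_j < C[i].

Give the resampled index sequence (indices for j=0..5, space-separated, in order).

0 0 1 2 2 3

C = [1/4, 2/5, 17/20, 19/20, 1, 1]
j=0: u_0=1/24 ∈ [0, 1/4) → index 0
j=1: u_1=5/24 ∈ [0, 1/4) → index 0
j=2: u_2=3/8 ∈ [1/4, 2/5) → index 1
j=3: u_3=13/24 ∈ [2/5, 17/20) → index 2
j=4: u_4=17/24 ∈ [2/5, 17/20) → index 2
j=5: u_5=7/8 ∈ [17/20, 19/20) → index 3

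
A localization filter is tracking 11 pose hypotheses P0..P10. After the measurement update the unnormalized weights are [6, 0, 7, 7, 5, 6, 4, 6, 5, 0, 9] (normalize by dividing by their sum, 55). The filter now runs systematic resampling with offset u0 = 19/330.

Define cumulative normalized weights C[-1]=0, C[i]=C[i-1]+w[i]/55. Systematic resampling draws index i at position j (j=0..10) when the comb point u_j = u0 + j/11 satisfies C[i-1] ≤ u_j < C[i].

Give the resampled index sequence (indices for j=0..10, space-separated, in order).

0 2 3 3 4 5 6 7 8 10 10

C = [6/55, 6/55, 13/55, 4/11, 5/11, 31/55, 7/11, 41/55, 46/55, 46/55, 1]
j=0: u_0=19/330 ∈ [0, 6/55) → index 0
j=1: u_1=49/330 ∈ [6/55, 13/55) → index 2
j=2: u_2=79/330 ∈ [13/55, 4/11) → index 3
j=3: u_3=109/330 ∈ [13/55, 4/11) → index 3
j=4: u_4=139/330 ∈ [4/11, 5/11) → index 4
j=5: u_5=169/330 ∈ [5/11, 31/55) → index 5
j=6: u_6=199/330 ∈ [31/55, 7/11) → index 6
j=7: u_7=229/330 ∈ [7/11, 41/55) → index 7
j=8: u_8=259/330 ∈ [41/55, 46/55) → index 8
j=9: u_9=289/330 ∈ [46/55, 1) → index 10
j=10: u_10=29/30 ∈ [46/55, 1) → index 10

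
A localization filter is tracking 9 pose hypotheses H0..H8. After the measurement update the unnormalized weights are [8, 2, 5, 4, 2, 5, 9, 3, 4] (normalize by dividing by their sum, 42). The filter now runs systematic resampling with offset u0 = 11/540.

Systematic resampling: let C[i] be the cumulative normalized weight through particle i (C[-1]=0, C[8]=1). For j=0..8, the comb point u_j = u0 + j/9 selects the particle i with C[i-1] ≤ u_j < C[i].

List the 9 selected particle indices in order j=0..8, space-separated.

C = [4/21, 5/21, 5/14, 19/42, 1/2, 13/21, 5/6, 19/21, 1]
j=0: u_0=11/540 ∈ [0, 4/21) → index 0
j=1: u_1=71/540 ∈ [0, 4/21) → index 0
j=2: u_2=131/540 ∈ [5/21, 5/14) → index 2
j=3: u_3=191/540 ∈ [5/21, 5/14) → index 2
j=4: u_4=251/540 ∈ [19/42, 1/2) → index 4
j=5: u_5=311/540 ∈ [1/2, 13/21) → index 5
j=6: u_6=371/540 ∈ [13/21, 5/6) → index 6
j=7: u_7=431/540 ∈ [13/21, 5/6) → index 6
j=8: u_8=491/540 ∈ [19/21, 1) → index 8

0 0 2 2 4 5 6 6 8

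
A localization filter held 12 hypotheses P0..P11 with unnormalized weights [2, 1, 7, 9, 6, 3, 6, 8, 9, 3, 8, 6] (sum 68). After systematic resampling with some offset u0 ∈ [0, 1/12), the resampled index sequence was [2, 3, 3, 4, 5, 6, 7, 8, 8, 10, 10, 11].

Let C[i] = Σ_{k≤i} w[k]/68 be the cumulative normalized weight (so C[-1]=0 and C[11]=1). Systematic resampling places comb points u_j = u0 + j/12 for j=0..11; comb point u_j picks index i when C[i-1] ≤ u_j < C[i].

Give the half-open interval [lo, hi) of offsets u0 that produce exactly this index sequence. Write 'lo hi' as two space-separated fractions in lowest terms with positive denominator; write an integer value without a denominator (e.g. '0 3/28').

C = [1/34, 3/68, 5/34, 19/68, 25/68, 7/17, 1/2, 21/34, 3/4, 27/34, 31/34, 1]
j=0 picked index 2: u0 ∈ [3/68, 5/34)
j=1 picked index 3: u0 ∈ [13/204, 10/51)
j=2 picked index 3: u0 ∈ [-1/51, 23/204)
j=3 picked index 4: u0 ∈ [1/34, 2/17)
j=4 picked index 5: u0 ∈ [7/204, 4/51)
j=5 picked index 6: u0 ∈ [-1/204, 1/12)
j=6 picked index 7: u0 ∈ [0, 2/17)
j=7 picked index 8: u0 ∈ [7/204, 1/6)
j=8 picked index 8: u0 ∈ [-5/102, 1/12)
j=9 picked index 10: u0 ∈ [3/68, 11/68)
j=10 picked index 10: u0 ∈ [-2/51, 4/51)
j=11 picked index 11: u0 ∈ [-1/204, 1/12)
intersection: [13/204, 4/51)

13/204 4/51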